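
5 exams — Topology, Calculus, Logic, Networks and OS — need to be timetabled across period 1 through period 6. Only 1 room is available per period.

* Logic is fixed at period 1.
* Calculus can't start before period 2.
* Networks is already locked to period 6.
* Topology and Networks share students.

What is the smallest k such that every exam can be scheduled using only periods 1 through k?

With at most 1 per period and 5 exams, at least 5 periods are needed.
Networks can't be placed before period 6, so the schedule must run through at least period 6.
6 works (last occupied period: period 6): for example Calculus -> period 2, Networks -> period 6, Topology -> period 3, Logic -> period 1, OS -> period 4.

6 periods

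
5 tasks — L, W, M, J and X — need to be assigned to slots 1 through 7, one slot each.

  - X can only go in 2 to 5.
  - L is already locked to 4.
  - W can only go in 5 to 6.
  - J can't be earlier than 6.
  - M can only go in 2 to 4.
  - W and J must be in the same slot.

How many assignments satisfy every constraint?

12

Splitting on M: it can be 2 (4), 3 (4), 4 (4). Listing each branch's schedules as (L, W, J, X):
M=2: (4,6,6,2) (4,6,6,3) (4,6,6,4) (4,6,6,5) — 4.
M=3: (4,6,6,2) (4,6,6,3) (4,6,6,4) (4,6,6,5) — 4.
M=4: (4,6,6,2) (4,6,6,3) (4,6,6,4) (4,6,6,5) — 4.
Summing: 4 + 4 + 4 = 12.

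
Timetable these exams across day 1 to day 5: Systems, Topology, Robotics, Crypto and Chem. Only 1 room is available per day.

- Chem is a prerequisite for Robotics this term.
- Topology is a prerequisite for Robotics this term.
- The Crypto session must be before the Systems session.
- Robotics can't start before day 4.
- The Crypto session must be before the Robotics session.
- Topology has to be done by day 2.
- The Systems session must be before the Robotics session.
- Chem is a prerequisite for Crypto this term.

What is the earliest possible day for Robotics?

Robotics is available from day 4.
Robotics at day 5 is achievable: Chem in day 2; Systems in day 4; Robotics in day 5; Crypto in day 3; Topology in day 1.
Nothing earlier works — the capacity limit rule out every day before day 5.

day 5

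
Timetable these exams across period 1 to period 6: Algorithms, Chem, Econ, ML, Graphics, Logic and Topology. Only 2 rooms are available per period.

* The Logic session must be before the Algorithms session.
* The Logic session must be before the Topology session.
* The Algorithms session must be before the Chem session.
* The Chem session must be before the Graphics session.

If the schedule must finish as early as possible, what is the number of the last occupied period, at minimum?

The precedence chain requires at least 4 distinct periods.
With at most 2 per period and 7 exams, at least 4 periods are needed.
4 works (last occupied period: period 4): for example Graphics -> period 4, Topology -> period 2, Algorithms -> period 2, Logic -> period 1, ML -> period 3, Econ -> period 1, Chem -> period 3.

4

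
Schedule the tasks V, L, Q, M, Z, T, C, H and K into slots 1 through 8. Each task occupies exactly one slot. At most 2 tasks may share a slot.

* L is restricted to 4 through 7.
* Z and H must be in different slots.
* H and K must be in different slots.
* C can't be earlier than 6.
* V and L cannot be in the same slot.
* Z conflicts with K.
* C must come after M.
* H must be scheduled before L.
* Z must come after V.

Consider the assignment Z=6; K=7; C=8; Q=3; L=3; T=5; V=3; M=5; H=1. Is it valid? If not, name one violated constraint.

Z conflicts with K — holds.
C can't be earlier than 6 — holds.
Z and H must be in different slots — holds.
C must come after M — holds.
V and L cannot be in the same slot — violated.
H and K must be in different slots — holds.
At most 2 tasks may share a slot — violated.
Z must come after V — holds.
L is restricted to 4 through 7 — violated.
H must be scheduled before L — holds.

Invalid. V and L cannot be in the same slot.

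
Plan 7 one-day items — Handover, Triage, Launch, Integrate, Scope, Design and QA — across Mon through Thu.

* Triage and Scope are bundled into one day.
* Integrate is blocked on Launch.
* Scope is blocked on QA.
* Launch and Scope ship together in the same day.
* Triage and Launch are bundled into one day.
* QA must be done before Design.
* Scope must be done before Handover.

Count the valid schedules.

Splitting on Handover: it can be Wed (6), Thu (11). Listing each branch's schedules as (Triage, Launch, Integrate, Scope, Design, QA):
Handover=Wed: (Tue,Tue,Wed,Tue,Tue,Mon) (Tue,Tue,Wed,Tue,Wed,Mon) (Tue,Tue,Wed,Tue,Thu,Mon) (Tue,Tue,Thu,Tue,Tue,Mon) (Tue,Tue,Thu,Tue,Wed,Mon) (Tue,Tue,Thu,Tue,Thu,Mon) — 6.
Handover=Thu: (Tue,Tue,Wed,Tue,Tue,Mon) (Tue,Tue,Wed,Tue,Wed,Mon) (Tue,Tue,Wed,Tue,Thu,Mon) (Tue,Tue,Thu,Tue,Tue,Mon) (Tue,Tue,Thu,Tue,Wed,Mon) (Tue,Tue,Thu,Tue,Thu,Mon) (Wed,Wed,Thu,Wed,Tue,Mon) (Wed,Wed,Thu,Wed,Wed,Mon) (Wed,Wed,Thu,Wed,Wed,Tue) (Wed,Wed,Thu,Wed,Thu,Mon) (Wed,Wed,Thu,Wed,Thu,Tue) — 11.
Summing: 6 + 11 = 17.

17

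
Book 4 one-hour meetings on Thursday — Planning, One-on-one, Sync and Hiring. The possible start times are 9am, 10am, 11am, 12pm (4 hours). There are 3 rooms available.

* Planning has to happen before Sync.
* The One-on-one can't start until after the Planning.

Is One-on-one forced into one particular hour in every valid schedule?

No

One-on-one can be 10am (e.g. Sync -> 10am; Planning -> 9am; One-on-one -> 10am; Hiring -> 9am) or 11am (e.g. One-on-one in 11am, Planning in 9am, Hiring in 9am, Sync in 10am).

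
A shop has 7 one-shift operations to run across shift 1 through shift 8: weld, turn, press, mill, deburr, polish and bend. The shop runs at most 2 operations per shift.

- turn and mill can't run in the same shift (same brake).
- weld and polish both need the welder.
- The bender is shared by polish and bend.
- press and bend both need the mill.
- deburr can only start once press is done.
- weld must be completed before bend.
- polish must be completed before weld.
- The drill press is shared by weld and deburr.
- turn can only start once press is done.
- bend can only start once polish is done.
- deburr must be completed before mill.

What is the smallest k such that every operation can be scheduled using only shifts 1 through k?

4

The precedence chain requires at least 3 distinct shifts.
With at most 2 per shift and 7 operations, at least 4 shifts are needed.
4 works (last occupied shift: shift 4): for example deburr -> shift 3; mill -> shift 4; press -> shift 1; polish -> shift 1; bend -> shift 3; weld -> shift 2; turn -> shift 2.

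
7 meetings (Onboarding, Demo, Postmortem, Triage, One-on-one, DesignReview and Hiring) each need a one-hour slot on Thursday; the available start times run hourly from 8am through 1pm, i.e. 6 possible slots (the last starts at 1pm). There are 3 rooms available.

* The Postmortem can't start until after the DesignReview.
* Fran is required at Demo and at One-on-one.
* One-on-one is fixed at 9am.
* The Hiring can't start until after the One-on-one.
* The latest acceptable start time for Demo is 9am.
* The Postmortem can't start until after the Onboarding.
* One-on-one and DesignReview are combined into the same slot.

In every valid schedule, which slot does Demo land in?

8am

Demo's window is 8am–9am.
One-on-one is fixed at 9am, and Demo can't share a slot with One-on-one.
So Demo must be 8am.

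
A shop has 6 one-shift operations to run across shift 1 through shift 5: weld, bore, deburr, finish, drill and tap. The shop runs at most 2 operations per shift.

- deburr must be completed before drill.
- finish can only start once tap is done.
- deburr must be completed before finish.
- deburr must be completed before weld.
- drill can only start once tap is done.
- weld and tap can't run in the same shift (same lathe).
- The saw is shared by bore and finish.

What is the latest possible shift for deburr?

Downstream work caps deburr at shift 4.
deburr at shift 3 is achievable: weld -> shift 5; tap -> shift 1; finish -> shift 4; bore -> shift 1; drill -> shift 4; deburr -> shift 3.
Nothing later works — the conflict and capacity constraints rule out every shift after shift 3.

shift 3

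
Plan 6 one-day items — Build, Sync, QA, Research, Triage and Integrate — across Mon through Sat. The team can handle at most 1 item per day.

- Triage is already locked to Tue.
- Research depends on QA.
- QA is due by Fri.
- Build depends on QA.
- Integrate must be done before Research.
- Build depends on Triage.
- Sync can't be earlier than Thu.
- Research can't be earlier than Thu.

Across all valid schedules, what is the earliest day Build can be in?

Precedence pushes Build to at least Wed.
Build at Wed is achievable: QA in Mon, Sync in Sat, Research in Fri, Build in Wed, Triage in Tue, Integrate in Thu.

Wed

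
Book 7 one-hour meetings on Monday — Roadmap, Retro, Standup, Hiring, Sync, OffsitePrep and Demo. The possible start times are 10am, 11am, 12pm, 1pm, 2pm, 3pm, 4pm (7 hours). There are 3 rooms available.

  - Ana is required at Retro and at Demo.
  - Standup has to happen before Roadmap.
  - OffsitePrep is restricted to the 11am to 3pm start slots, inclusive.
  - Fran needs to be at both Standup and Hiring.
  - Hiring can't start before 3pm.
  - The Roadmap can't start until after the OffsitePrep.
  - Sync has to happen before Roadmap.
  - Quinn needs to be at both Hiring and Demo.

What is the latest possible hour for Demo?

4pm

Demo at 4pm is achievable: Sync -> 10am; Standup -> 10am; Demo -> 4pm; Retro -> 10am; Hiring -> 3pm; Roadmap -> 12pm; OffsitePrep -> 11am.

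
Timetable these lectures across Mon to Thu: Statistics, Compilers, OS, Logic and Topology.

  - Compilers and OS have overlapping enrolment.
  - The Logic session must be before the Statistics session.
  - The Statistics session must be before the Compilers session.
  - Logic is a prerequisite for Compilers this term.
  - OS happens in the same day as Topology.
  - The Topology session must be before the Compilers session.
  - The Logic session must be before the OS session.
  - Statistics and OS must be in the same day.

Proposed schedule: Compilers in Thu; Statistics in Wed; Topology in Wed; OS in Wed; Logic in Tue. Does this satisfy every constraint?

Yes, all constraints hold

Logic is a prerequisite for Compilers this term — holds.
Compilers and OS have overlapping enrolment — holds.
The Logic session must be before the OS session — holds.
The Topology session must be before the Compilers session — holds.
The Logic session must be before the Statistics session — holds.
The Statistics session must be before the Compilers session — holds.
OS happens in the same day as Topology — holds.
Statistics and OS must be in the same day — holds.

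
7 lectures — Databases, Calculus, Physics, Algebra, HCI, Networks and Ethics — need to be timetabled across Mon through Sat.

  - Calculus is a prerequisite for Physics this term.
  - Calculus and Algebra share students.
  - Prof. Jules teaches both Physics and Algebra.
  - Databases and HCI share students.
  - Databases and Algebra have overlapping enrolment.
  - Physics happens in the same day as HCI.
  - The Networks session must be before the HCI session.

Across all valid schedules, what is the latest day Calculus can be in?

Downstream work caps Calculus at Fri.
Calculus at Fri is achievable: HCI -> Sat, Physics -> Sat, Databases -> Mon, Algebra -> Tue, Calculus -> Fri, Ethics -> Mon, Networks -> Mon.

Fri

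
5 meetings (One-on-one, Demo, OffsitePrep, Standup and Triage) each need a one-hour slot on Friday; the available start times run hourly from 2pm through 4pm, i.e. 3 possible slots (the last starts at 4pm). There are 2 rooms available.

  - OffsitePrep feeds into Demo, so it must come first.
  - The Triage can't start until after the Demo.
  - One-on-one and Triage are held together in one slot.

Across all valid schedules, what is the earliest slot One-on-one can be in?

4pm

One-on-one must be in the same slot as Triage, which can't be before 4pm, so One-on-one is at least 4pm.
One-on-one at 4pm is achievable: Standup in 2pm, One-on-one in 4pm, Triage in 4pm, OffsitePrep in 2pm, Demo in 3pm.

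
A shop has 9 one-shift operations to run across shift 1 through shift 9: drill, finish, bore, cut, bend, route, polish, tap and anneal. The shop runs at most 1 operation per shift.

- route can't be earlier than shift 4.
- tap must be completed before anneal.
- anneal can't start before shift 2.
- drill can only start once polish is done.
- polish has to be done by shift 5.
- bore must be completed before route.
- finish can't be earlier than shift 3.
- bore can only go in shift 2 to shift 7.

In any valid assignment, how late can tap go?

shift 8

Downstream work caps tap at shift 8.
tap at shift 8 is achievable: drill -> shift 5; finish -> shift 3; polish -> shift 1; route -> shift 4; bend -> shift 7; bore -> shift 2; anneal -> shift 9; cut -> shift 6; tap -> shift 8.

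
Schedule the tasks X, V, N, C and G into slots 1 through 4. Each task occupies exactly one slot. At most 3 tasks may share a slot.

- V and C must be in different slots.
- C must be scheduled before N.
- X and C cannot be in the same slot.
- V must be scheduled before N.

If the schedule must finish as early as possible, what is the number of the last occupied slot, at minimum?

The precedence chain requires at least 2 distinct slots.
With at most 3 per slot and 5 tasks, at least 2 slots are needed.
Could 2 slots be enough, i.e. nothing placed later than 2? No: N must come after C (at 1 or later) → {2}; C must come before N (at 2 or earlier) → {1}; V must come before N (at 2 or earlier) → {1}; C can't share with V (1) → nothing is left.
So 2 slots is not enough.
3 works (last occupied slot: 3): for example X in 1, V in 1, G in 1, N in 3, C in 2.

3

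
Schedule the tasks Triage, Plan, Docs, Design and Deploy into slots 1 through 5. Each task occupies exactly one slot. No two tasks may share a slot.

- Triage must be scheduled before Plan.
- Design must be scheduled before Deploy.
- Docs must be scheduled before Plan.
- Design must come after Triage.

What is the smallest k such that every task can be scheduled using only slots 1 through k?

5 slots

The precedence chain requires at least 3 distinct slots.
With at most 1 per slot and 5 tasks, at least 5 slots are needed.
5 works (last occupied slot: 5): for example Triage in 1, Design in 4, Deploy in 5, Docs in 2, Plan in 3.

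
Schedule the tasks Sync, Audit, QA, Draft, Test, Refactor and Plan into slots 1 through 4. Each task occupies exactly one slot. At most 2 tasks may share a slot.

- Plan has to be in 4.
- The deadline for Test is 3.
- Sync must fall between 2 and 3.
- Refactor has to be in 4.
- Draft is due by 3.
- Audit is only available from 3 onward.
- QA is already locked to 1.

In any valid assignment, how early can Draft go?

Draft's own window allows nothing later than 3.
Draft at 1 is achievable: Plan -> 4; Test -> 2; Draft -> 1; Audit -> 3; Sync -> 2; Refactor -> 4; QA -> 1.

1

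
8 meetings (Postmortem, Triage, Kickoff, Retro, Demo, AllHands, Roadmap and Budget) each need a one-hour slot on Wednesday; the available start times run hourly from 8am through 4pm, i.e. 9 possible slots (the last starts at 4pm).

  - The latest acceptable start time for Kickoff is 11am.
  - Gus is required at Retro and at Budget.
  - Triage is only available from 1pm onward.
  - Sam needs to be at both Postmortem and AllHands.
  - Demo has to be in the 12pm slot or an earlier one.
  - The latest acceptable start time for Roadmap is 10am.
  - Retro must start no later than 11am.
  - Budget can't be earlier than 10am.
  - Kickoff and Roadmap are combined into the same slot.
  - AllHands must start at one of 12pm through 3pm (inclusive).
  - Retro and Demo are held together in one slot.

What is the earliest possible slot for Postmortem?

8am

Postmortem at 8am is achievable: AllHands -> 12pm, Triage -> 1pm, Kickoff -> 8am, Roadmap -> 8am, Postmortem -> 8am, Retro -> 8am, Budget -> 10am, Demo -> 8am.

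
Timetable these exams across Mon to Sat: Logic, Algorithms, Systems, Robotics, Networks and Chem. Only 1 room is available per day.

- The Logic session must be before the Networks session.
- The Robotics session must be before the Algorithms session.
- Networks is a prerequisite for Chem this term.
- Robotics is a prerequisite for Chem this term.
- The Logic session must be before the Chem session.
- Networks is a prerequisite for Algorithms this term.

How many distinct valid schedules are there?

36

Splitting on Logic: it can be Mon (20), Tue (12), Wed (4). Listing each branch's schedules as (Algorithms, Systems, Robotics, Networks, Chem):
Logic=Mon: (Thu,Fri,Tue,Wed,Sat) (Thu,Fri,Wed,Tue,Sat) (Thu,Sat,Tue,Wed,Fri) (Thu,Sat,Wed,Tue,Fri) (Fri,Tue,Wed,Thu,Sat) (Fri,Tue,Thu,Wed,Sat) (Fri,Wed,Tue,Thu,Sat) (Fri,Wed,Thu,Tue,Sat) (Fri,Thu,Tue,Wed,Sat) (Fri,Thu,Wed,Tue,Sat) (Fri,Sat,Tue,Wed,Thu) (Fri,Sat,Wed,Tue,Thu) (Sat,Tue,Wed,Thu,Fri) (Sat,Tue,Thu,Wed,Fri) (Sat,Wed,Tue,Thu,Fri) (Sat,Wed,Thu,Tue,Fri) (Sat,Thu,Tue,Wed,Fri) (Sat,Thu,Wed,Tue,Fri) (Sat,Fri,Tue,Wed,Thu) (Sat,Fri,Wed,Tue,Thu) — 20.
Logic=Tue: (Thu,Fri,Mon,Wed,Sat) (Thu,Sat,Mon,Wed,Fri) (Fri,Mon,Wed,Thu,Sat) (Fri,Mon,Thu,Wed,Sat) (Fri,Wed,Mon,Thu,Sat) (Fri,Thu,Mon,Wed,Sat) (Fri,Sat,Mon,Wed,Thu) (Sat,Mon,Wed,Thu,Fri) (Sat,Mon,Thu,Wed,Fri) (Sat,Wed,Mon,Thu,Fri) (Sat,Thu,Mon,Wed,Fri) (Sat,Fri,Mon,Wed,Thu) — 12.
Logic=Wed: (Fri,Mon,Tue,Thu,Sat) (Fri,Tue,Mon,Thu,Sat) (Sat,Mon,Tue,Thu,Fri) (Sat,Tue,Mon,Thu,Fri) — 4.
Summing: 20 + 12 + 4 = 36.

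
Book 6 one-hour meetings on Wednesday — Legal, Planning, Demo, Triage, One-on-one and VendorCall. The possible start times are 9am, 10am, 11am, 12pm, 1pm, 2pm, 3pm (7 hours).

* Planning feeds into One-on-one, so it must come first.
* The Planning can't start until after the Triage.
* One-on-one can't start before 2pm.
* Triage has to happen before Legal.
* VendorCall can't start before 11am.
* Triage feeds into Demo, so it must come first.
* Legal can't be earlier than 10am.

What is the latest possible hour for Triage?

Downstream work caps Triage at 1pm.
Triage at 1pm is achievable: One-on-one in 3pm; Demo in 2pm; Legal in 2pm; Planning in 2pm; Triage in 1pm; VendorCall in 11am.

1pm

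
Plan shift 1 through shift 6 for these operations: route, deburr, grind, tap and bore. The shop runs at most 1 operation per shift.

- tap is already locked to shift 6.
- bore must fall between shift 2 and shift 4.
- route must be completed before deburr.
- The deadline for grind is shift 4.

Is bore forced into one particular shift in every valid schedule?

bore can be shift 2 (e.g. route in shift 3; deburr in shift 4; bore in shift 2; grind in shift 1; tap in shift 6) or shift 3 (e.g. route -> shift 2, tap -> shift 6, bore -> shift 3, deburr -> shift 4, grind -> shift 1).

No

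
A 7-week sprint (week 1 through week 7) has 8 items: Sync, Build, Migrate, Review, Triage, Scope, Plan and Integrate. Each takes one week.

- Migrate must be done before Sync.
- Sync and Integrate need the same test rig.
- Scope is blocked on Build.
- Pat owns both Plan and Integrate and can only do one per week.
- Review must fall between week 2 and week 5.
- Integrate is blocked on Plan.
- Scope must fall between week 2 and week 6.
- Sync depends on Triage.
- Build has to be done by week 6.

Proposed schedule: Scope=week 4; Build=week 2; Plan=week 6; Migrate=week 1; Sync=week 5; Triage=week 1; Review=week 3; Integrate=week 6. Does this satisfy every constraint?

Review must fall between week 2 and week 5 — holds.
Scope must fall between week 2 and week 6 — holds.
Pat owns both Plan and Integrate and can only do one per week — violated.
Sync depends on Triage — holds.
Migrate must be done before Sync — holds.
Build has to be done by week 6 — holds.
Sync and Integrate need the same test rig — holds.
Scope is blocked on Build — holds.
Integrate is blocked on Plan — violated.

Invalid. Pat owns both Plan and Integrate and can only do one per week.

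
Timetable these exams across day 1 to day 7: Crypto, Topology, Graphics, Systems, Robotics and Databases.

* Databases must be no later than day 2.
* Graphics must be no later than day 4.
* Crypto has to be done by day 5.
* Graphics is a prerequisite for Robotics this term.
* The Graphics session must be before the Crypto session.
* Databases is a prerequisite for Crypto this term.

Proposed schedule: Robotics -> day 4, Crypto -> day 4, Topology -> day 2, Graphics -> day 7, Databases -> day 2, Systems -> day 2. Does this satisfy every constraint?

No. Graphics must be no later than day 4 is not satisfied.

Crypto has to be done by day 5 — holds.
The Graphics session must be before the Crypto session — violated.
Graphics is a prerequisite for Robotics this term — violated.
Databases is a prerequisite for Crypto this term — holds.
Graphics must be no later than day 4 — violated.
Databases must be no later than day 2 — holds.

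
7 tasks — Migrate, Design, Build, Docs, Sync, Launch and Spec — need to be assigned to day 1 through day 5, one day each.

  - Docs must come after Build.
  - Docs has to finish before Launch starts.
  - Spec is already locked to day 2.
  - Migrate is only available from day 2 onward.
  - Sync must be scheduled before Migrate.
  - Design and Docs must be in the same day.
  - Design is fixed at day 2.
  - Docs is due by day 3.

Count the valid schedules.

Splitting on Migrate: it can be day 2 (3), day 3 (6), day 4 (9), day 5 (12). Listing each branch's schedules as (Design, Build, Docs, Sync, Launch, Spec) by day number:
Migrate=day 2: (2,1,2,1,3,2) (2,1,2,1,4,2) (2,1,2,1,5,2) — 3.
Migrate=day 3: (2,1,2,1,3,2) (2,1,2,1,4,2) (2,1,2,1,5,2) (2,1,2,2,3,2) (2,1,2,2,4,2) (2,1,2,2,5,2) — 6.
Migrate=day 4: (2,1,2,1,3,2) (2,1,2,1,4,2) (2,1,2,1,5,2) (2,1,2,2,3,2) (2,1,2,2,4,2) (2,1,2,2,5,2) (2,1,2,3,3,2) (2,1,2,3,4,2) (2,1,2,3,5,2) — 9.
Migrate=day 5: (2,1,2,1,3,2) (2,1,2,1,4,2) (2,1,2,1,5,2) (2,1,2,2,3,2) (2,1,2,2,4,2) (2,1,2,2,5,2) (2,1,2,3,3,2) (2,1,2,3,4,2) (2,1,2,3,5,2) (2,1,2,4,3,2) (2,1,2,4,4,2) (2,1,2,4,5,2) — 12.
Summing: 3 + 6 + 9 + 12 = 30.

30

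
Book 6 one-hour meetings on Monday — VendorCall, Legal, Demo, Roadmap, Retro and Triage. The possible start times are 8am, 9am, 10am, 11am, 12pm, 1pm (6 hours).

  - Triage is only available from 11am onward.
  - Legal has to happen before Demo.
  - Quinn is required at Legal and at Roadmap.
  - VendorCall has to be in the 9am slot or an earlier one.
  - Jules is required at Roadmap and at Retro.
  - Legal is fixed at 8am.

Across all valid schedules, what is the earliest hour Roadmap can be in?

Roadmap at 9am is achievable: Triage=11am, Retro=8am, Legal=8am, Demo=9am, Roadmap=9am, VendorCall=8am.
Nothing earlier works — the conflict constraints rule out every hour before 9am.

9am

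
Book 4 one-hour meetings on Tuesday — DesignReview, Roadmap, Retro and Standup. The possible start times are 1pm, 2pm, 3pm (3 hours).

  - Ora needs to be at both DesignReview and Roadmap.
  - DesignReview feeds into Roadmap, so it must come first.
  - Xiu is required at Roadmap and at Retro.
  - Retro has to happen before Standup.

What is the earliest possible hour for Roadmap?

Precedence pushes Roadmap to at least 2pm.
Roadmap at 2pm is achievable: Retro=1pm, Standup=2pm, Roadmap=2pm, DesignReview=1pm.

2pm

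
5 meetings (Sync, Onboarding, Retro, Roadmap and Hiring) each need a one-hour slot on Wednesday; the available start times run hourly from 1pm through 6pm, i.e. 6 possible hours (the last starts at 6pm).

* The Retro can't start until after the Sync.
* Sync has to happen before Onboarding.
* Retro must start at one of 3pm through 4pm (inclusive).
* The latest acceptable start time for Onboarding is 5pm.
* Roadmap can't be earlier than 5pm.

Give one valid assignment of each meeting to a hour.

Roadmap -> 5pm, Retro -> 3pm, Onboarding -> 2pm, Hiring -> 1pm, Sync -> 1pm

Checking: Sync(1pm) before Retro(3pm); Sync(1pm) before Onboarding(2pm); Onboarding=2pm in [1pm,5pm]; Roadmap=5pm in [5pm,6pm]; Retro=3pm in [3pm,4pm].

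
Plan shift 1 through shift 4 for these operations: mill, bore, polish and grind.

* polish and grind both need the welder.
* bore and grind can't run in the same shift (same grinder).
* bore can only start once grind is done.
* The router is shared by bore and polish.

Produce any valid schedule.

bore -> shift 2, polish -> shift 3, mill -> shift 1, grind -> shift 1

Checking: grind(shift 1) before bore(shift 2); bore(shift 2) != polish(shift 3); polish(shift 3) != grind(shift 1); bore(shift 2) != grind(shift 1).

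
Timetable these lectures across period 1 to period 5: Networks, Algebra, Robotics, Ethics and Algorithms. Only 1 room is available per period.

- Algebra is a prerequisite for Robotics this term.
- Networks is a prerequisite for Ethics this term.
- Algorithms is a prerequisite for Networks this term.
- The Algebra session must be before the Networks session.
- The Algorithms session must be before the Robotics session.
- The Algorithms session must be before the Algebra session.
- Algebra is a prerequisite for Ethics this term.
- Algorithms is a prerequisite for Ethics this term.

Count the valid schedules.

Enumerating: Networks=period 3; Algebra=period 2; Algorithms=period 1; Ethics=period 4; Robotics=period 5 | Algebra -> period 2, Algorithms -> period 1, Robotics -> period 4, Networks -> period 3, Ethics -> period 5 | Algebra in period 2, Robotics in period 3, Algorithms in period 1, Ethics in period 5, Networks in period 4.

3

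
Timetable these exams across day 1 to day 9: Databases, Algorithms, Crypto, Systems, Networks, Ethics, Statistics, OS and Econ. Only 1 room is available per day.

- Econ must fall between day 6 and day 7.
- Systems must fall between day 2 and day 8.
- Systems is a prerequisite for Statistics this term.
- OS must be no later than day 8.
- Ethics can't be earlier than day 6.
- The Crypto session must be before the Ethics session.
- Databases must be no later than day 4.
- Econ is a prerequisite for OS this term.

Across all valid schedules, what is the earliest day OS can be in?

day 7

Precedence pushes OS to at least day 7; OS's own window allows nothing later than day 8.
OS at day 7 is achievable: Crypto=day 3, Econ=day 6, Ethics=day 8, Algorithms=day 5, Databases=day 1, OS=day 7, Systems=day 2, Statistics=day 4, Networks=day 9.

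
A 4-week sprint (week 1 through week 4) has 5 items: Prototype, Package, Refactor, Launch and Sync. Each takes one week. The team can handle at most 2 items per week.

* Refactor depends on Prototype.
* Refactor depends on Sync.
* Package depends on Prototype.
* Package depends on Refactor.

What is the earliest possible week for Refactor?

Precedence pushes Refactor to at least week 2; downstream work caps Refactor at week 3.
Refactor at week 2 is achievable: Package=week 3, Prototype=week 1, Sync=week 1, Launch=week 2, Refactor=week 2.

week 2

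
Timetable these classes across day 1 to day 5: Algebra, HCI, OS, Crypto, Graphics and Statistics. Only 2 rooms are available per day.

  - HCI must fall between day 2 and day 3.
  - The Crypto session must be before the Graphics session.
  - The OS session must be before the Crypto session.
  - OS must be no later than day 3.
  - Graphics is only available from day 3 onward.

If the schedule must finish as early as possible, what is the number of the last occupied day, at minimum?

The precedence chain requires at least 3 distinct days.
With at most 2 per day and 6 classes, at least 3 days are needed.
3 works (last occupied day: day 3): for example Algebra -> day 1; Graphics -> day 3; OS -> day 1; Statistics -> day 3; HCI -> day 2; Crypto -> day 2.

day 3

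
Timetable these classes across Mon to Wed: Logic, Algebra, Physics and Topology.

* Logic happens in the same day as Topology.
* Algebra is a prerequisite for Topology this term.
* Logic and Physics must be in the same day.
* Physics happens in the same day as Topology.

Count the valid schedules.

3

Enumerating: Algebra=Mon; Physics=Tue; Topology=Tue; Logic=Tue | Logic in Wed; Algebra in Mon; Physics in Wed; Topology in Wed | Physics -> Wed, Algebra -> Tue, Logic -> Wed, Topology -> Wed.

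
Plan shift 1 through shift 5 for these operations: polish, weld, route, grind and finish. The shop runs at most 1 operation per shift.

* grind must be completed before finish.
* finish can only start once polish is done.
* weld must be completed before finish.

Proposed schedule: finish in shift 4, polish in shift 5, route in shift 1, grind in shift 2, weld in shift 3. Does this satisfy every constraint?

Invalid. finish can only start once polish is done.

grind must be completed before finish — holds.
finish can only start once polish is done — violated.
The shop runs at most 1 operation per shift — holds.
weld must be completed before finish — holds.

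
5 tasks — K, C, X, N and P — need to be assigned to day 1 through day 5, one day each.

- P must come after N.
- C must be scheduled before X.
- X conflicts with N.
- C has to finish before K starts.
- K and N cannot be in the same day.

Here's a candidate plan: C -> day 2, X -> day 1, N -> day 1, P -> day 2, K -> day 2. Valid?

X conflicts with N — violated.
P must come after N — holds.
C must be scheduled before X — violated.
K and N cannot be in the same day — holds.
C has to finish before K starts — violated.

Invalid. C must be scheduled before X.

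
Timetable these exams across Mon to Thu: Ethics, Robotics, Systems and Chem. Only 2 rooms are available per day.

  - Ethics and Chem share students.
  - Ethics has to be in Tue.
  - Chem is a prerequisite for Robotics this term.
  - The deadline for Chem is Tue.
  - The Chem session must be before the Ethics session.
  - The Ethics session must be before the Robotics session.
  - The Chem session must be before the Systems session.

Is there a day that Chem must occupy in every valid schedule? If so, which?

Mon

Chem's window is Mon–Tue.
Ethics is fixed at Tue, and Chem can't share a day with Ethics.
So Chem must be Mon.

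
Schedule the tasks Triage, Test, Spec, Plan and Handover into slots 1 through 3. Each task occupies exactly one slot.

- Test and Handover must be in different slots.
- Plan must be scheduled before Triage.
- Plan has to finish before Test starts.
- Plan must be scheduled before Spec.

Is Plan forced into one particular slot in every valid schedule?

Plan can be 1 (e.g. Test -> 2; Handover -> 1; Plan -> 1; Spec -> 2; Triage -> 2) or 2 (e.g. Spec -> 3, Handover -> 1, Triage -> 3, Plan -> 2, Test -> 3).

No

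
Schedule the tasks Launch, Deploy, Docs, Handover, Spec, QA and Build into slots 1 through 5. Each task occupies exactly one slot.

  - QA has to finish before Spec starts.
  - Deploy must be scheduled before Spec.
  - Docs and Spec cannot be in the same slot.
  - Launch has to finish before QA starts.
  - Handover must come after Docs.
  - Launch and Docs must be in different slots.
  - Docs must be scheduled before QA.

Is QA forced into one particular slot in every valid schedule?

No

QA can be 3 (e.g. Docs in 1, Build in 1, Handover in 2, QA in 3, Deploy in 1, Spec in 4, Launch in 2) or 4 (e.g. Handover in 2, Spec in 5, Docs in 1, Deploy in 1, QA in 4, Build in 1, Launch in 2).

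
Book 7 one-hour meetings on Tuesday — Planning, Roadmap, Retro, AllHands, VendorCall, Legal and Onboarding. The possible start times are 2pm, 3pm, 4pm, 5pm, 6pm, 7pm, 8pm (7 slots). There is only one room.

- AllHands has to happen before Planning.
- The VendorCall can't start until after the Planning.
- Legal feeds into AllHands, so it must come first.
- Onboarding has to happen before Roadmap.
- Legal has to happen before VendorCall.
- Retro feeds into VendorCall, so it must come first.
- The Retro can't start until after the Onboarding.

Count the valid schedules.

Splitting on Planning: it can be 4pm (3), 5pm (9), 6pm (18), 7pm (20). Listing each branch's schedules as (Roadmap, Retro, AllHands, VendorCall, Legal, Onboarding):
Planning=4pm: (6pm,7pm,3pm,8pm,2pm,5pm) (7pm,6pm,3pm,8pm,2pm,5pm) (8pm,6pm,3pm,7pm,2pm,5pm) — 3.
Planning=5pm: (6pm,7pm,3pm,8pm,2pm,4pm) (6pm,7pm,4pm,8pm,2pm,3pm) (6pm,7pm,4pm,8pm,3pm,2pm) (7pm,6pm,3pm,8pm,2pm,4pm) (7pm,6pm,4pm,8pm,2pm,3pm) (7pm,6pm,4pm,8pm,3pm,2pm) (8pm,6pm,3pm,7pm,2pm,4pm) (8pm,6pm,4pm,7pm,2pm,3pm) (8pm,6pm,4pm,7pm,3pm,2pm) — 9.
Planning=6pm: (3pm,7pm,5pm,8pm,4pm,2pm) (4pm,7pm,5pm,8pm,2pm,3pm) (4pm,7pm,5pm,8pm,3pm,2pm) (5pm,7pm,3pm,8pm,2pm,4pm) (5pm,7pm,4pm,8pm,2pm,3pm) (5pm,7pm,4pm,8pm,3pm,2pm) (7pm,3pm,5pm,8pm,4pm,2pm) (7pm,4pm,5pm,8pm,2pm,3pm) (7pm,4pm,5pm,8pm,3pm,2pm) (7pm,5pm,3pm,8pm,2pm,4pm) (7pm,5pm,4pm,8pm,2pm,3pm) (7pm,5pm,4pm,8pm,3pm,2pm) (8pm,3pm,5pm,7pm,4pm,2pm) (8pm,4pm,5pm,7pm,2pm,3pm) (8pm,4pm,5pm,7pm,3pm,2pm) (8pm,5pm,3pm,7pm,2pm,4pm) (8pm,5pm,4pm,7pm,2pm,3pm) (8pm,5pm,4pm,7pm,3pm,2pm) — 18.
Planning=7pm: (3pm,4pm,6pm,8pm,5pm,2pm) (3pm,5pm,6pm,8pm,4pm,2pm) (3pm,6pm,5pm,8pm,4pm,2pm) (4pm,3pm,6pm,8pm,5pm,2pm) (4pm,5pm,6pm,8pm,2pm,3pm) (4pm,5pm,6pm,8pm,3pm,2pm) (4pm,6pm,5pm,8pm,2pm,3pm) (4pm,6pm,5pm,8pm,3pm,2pm) (5pm,3pm,6pm,8pm,4pm,2pm) (5pm,4pm,6pm,8pm,2pm,3pm) (5pm,4pm,6pm,8pm,3pm,2pm) (5pm,6pm,3pm,8pm,2pm,4pm) (5pm,6pm,4pm,8pm,2pm,3pm) (5pm,6pm,4pm,8pm,3pm,2pm) (6pm,3pm,5pm,8pm,4pm,2pm) (6pm,4pm,5pm,8pm,2pm,3pm) (6pm,4pm,5pm,8pm,3pm,2pm) (6pm,5pm,3pm,8pm,2pm,4pm) (6pm,5pm,4pm,8pm,2pm,3pm) (6pm,5pm,4pm,8pm,3pm,2pm) — 20.
Summing: 3 + 9 + 18 + 20 = 50.

50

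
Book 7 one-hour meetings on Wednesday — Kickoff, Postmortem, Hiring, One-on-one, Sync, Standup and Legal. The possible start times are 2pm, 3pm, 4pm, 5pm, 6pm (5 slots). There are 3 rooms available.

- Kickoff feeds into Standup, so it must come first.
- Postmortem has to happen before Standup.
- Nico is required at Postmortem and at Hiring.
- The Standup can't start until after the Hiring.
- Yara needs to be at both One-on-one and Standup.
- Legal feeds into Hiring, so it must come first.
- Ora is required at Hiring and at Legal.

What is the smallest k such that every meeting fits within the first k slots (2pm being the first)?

The precedence chain requires at least 3 distinct slots.
With at most 3 per slot and 7 meetings, at least 3 slots are needed.
3 works (last occupied slot: 4pm): for example Standup in 4pm, Kickoff in 2pm, Hiring in 3pm, Postmortem in 2pm, One-on-one in 3pm, Sync in 3pm, Legal in 2pm.

3 slots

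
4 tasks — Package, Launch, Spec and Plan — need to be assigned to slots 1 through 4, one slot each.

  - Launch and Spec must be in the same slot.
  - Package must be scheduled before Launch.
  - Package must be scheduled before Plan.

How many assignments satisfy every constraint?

Splitting on Package: it can be 1 (9), 2 (4), 3 (1). Listing each branch's schedules as (Launch, Spec, Plan):
Package=1: (2,2,2) (2,2,3) (2,2,4) (3,3,2) (3,3,3) (3,3,4) (4,4,2) (4,4,3) (4,4,4) — 9.
Package=2: (3,3,3) (3,3,4) (4,4,3) (4,4,4) — 4.
Package=3: (4,4,4) — 1.
Summing: 9 + 4 + 1 = 14.

14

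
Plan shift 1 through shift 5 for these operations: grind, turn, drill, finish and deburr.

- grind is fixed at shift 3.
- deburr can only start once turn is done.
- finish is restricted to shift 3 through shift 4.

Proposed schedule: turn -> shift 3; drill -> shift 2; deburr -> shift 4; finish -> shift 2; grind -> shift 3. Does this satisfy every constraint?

No — it violates: finish is restricted to shift 3 through shift 4

deburr can only start once turn is done — holds.
grind is fixed at shift 3 — holds.
finish is restricted to shift 3 through shift 4 — violated.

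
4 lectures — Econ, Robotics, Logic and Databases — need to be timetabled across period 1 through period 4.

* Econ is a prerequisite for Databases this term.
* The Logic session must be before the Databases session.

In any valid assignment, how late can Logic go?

period 3

Downstream work caps Logic at period 3.
Logic at period 3 is achievable: Databases=period 4; Logic=period 3; Econ=period 1; Robotics=period 1.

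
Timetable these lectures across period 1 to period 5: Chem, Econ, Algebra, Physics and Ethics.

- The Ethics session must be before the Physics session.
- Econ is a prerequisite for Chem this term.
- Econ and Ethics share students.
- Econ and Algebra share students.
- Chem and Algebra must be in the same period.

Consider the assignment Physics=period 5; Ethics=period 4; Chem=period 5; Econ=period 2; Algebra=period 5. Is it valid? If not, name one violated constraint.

Chem and Algebra must be in the same period — holds.
Econ and Algebra share students — holds.
Econ and Ethics share students — holds.
The Ethics session must be before the Physics session — holds.
Econ is a prerequisite for Chem this term — holds.

Yes, all constraints hold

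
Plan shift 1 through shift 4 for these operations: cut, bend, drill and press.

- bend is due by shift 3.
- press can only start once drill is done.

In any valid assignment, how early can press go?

Precedence pushes press to at least shift 2.
press at shift 2 is achievable: drill -> shift 1; press -> shift 2; cut -> shift 1; bend -> shift 1.

shift 2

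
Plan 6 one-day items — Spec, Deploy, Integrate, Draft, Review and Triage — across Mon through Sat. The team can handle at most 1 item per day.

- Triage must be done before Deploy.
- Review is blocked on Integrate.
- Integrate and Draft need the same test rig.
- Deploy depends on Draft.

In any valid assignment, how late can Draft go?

Downstream work caps Draft at Fri.
Draft at Fri is achievable: Spec -> Thu; Triage -> Wed; Draft -> Fri; Integrate -> Mon; Deploy -> Sat; Review -> Tue.

Fri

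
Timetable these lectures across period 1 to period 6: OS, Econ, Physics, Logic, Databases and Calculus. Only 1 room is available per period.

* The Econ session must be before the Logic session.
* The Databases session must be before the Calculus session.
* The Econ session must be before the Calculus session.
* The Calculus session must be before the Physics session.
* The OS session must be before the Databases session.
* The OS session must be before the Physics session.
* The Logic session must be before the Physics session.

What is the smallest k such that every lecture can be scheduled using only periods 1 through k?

The precedence chain requires at least 4 distinct periods.
With at most 1 per period and 6 lectures, at least 6 periods are needed.
6 works (last occupied period: period 6): for example OS=period 1, Calculus=period 4, Econ=period 2, Physics=period 6, Logic=period 5, Databases=period 3.

6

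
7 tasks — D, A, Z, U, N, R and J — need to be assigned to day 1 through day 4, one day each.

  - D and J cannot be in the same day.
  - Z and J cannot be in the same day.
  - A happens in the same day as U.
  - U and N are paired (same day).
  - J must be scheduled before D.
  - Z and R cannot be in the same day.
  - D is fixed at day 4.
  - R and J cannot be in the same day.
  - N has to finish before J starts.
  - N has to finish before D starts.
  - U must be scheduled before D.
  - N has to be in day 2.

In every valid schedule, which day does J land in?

day 3

N is fixed at day 2 and must come before J, so J is at least day 3.
D is fixed at day 4 and must come after J, so J is at most day 3.
So J must be day 3.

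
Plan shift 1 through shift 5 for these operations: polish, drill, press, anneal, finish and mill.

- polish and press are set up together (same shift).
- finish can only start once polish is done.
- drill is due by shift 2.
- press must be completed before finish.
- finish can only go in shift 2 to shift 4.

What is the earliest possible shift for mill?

shift 1

mill at shift 1 is achievable: mill -> shift 1, polish -> shift 1, drill -> shift 1, finish -> shift 2, anneal -> shift 1, press -> shift 1.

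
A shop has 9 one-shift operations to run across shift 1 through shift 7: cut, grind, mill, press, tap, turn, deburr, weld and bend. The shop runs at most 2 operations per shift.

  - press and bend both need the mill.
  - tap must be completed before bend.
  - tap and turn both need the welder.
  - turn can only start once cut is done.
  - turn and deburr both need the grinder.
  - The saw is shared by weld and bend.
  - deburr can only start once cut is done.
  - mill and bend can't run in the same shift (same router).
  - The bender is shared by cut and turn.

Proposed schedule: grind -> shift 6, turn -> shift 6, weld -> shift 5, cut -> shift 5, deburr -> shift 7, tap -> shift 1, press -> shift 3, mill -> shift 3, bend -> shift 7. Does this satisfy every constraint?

The saw is shared by weld and bend — holds.
press and bend both need the mill — holds.
The shop runs at most 2 operations per shift — holds.
turn can only start once cut is done — holds.
mill and bend can't run in the same shift (same router) — holds.
deburr can only start once cut is done — holds.
tap and turn both need the welder — holds.
turn and deburr both need the grinder — holds.
tap must be completed before bend — holds.
The bender is shared by cut and turn — holds.

Yes, all constraints hold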